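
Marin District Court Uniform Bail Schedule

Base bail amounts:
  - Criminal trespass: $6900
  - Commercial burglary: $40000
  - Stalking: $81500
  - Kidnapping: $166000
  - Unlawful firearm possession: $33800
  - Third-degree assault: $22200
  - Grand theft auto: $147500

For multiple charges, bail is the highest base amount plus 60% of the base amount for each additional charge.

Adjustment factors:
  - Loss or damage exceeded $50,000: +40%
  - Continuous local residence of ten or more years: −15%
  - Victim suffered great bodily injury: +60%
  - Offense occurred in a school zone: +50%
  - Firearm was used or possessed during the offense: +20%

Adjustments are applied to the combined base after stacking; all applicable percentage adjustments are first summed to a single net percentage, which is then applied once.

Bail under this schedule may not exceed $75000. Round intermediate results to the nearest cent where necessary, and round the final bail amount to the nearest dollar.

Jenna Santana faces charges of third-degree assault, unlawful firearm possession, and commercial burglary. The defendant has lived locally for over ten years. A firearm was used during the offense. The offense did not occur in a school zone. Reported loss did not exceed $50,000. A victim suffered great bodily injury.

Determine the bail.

$75000

Base amounts from the schedule: third-degree assault $22200; unlawful firearm possession $33800; commercial burglary $40000.
Stacking rule: highest base plus 60% of each additional charge. Highest is commercial burglary at $40000. Additional: $22200 × 60% = $13320; $33800 × 60% = $20280. Combined base = $40000 + $33600 = $73600.
Net percentage adjustment: −15% +60% +20% = +65%. $73600 × 1.65 = $121440.
Result $121440 exceeds the maximum of $75000; bail is capped at $75000.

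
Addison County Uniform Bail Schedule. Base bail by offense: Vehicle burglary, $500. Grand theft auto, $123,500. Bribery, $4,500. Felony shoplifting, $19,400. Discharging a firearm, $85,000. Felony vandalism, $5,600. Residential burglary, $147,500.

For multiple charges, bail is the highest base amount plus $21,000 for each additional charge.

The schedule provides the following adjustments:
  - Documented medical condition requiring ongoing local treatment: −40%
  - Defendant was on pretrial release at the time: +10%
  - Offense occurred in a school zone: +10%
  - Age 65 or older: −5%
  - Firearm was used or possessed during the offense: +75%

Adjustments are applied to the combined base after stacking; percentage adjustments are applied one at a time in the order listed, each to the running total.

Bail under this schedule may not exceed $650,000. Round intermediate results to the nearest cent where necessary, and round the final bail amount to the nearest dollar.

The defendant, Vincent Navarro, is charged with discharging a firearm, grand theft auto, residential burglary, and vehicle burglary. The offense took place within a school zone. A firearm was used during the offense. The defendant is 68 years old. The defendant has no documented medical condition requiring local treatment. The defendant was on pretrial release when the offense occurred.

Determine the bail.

Base amounts from the schedule: discharging a firearm $85,000; grand theft auto $123,500; residential burglary $147,500; vehicle burglary $500.
Stacking rule: highest base plus $21,000 per additional charge. Highest is residential burglary at $147,500; 3 additional charges → +$63,000. Combined base = $210,500.
Defendant was on pretrial release at the time (+10%): $210,500 × 1.1 = $231,550.
Offense occurred in a school zone (+10%): $231,550 × 1.1 = $254,705.
Age 65 or older (−5%): $254,705 × 0.95 = $241,969.75.
Firearm was used or possessed during the offense (+75%): $241,969.75 × 1.75 = $423,447.06.
$423,447.06 is within the $650,000 maximum.
Rounded to the nearest dollar: $423,447.

$423,447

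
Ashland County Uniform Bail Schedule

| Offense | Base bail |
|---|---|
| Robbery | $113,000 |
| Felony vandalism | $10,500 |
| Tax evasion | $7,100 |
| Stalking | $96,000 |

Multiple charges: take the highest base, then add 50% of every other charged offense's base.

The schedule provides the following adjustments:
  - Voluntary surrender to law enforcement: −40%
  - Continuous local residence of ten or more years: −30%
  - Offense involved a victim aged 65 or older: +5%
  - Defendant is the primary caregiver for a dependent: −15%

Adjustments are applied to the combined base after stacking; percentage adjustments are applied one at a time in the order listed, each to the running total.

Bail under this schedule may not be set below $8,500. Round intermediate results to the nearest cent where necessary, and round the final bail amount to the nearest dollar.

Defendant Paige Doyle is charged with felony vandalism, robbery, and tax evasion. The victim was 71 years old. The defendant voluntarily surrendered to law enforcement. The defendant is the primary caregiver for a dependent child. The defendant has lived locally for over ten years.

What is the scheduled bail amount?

Base amounts from the schedule: felony vandalism $10,500; robbery $113,000; tax evasion $7,100.
Stacking rule: highest base plus 50% of each additional charge. Highest is robbery at $113,000. Additional: $10,500 × 50% = $5,250; $7,100 × 50% = $3,550. Combined base = $113,000 + $8,800 = $121,800.
Voluntary surrender to law enforcement (−40%): $121,800 × 0.6 = $73,080.
Continuous local residence of ten or more years (−30%): $73,080 × 0.7 = $51,156.
Offense involved a victim aged 65 or older (+5%): $51,156 × 1.05 = $53,713.80.
Defendant is the primary caregiver for a dependent (−15%): $53,713.80 × 0.85 = $45,656.73.
$45,656.73 is at or above the $8,500 minimum.
Rounded to the nearest dollar: $45,657.

$45,657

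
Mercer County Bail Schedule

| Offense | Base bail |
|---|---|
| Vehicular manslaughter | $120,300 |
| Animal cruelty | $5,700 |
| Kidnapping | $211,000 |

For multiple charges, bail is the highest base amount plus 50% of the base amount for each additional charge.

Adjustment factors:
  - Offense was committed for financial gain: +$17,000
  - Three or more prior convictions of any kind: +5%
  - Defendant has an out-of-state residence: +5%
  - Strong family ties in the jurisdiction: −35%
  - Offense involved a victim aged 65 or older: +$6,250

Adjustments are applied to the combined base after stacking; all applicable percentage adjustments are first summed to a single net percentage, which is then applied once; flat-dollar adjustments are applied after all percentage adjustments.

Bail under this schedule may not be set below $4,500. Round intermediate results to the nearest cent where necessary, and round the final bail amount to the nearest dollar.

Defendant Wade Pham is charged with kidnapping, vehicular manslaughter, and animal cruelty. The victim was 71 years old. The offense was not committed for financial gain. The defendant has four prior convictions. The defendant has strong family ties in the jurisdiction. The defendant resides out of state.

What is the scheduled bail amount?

Base amounts from the schedule: kidnapping $211,000; vehicular manslaughter $120,300; animal cruelty $5,700.
Stacking rule: highest base plus 50% of each additional charge. Highest is kidnapping at $211,000. Additional: $120,300 × 50% = $60,150; $5,700 × 50% = $2,850. Combined base = $211,000 + $63,000 = $274,000.
Net percentage adjustment: +5% +5% −35% = −25%. $274,000 × 0.75 = $205,500.
Offense involved a victim aged 65 or older (+$6,250 flat): $205,500 + $6,250 = $211,750.
$211,750 is at or above the $4,500 minimum.

$211,750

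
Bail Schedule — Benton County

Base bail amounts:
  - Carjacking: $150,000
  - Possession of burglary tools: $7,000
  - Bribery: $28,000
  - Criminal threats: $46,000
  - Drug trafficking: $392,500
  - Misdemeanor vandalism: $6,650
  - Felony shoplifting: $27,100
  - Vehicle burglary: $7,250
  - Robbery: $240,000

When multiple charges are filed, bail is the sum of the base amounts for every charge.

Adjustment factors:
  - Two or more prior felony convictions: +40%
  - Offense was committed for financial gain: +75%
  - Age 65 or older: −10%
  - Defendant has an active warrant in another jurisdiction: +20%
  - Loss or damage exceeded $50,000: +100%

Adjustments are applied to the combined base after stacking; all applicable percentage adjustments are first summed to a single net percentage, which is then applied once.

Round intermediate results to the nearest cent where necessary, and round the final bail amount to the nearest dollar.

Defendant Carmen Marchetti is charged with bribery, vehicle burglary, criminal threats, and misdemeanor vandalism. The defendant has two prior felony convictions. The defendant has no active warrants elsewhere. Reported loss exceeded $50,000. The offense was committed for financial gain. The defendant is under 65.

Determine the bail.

$276,885

Base amounts from the schedule: bribery $28,000; vehicle burglary $7,250; criminal threats $46,000; misdemeanor vandalism $6,650.
Stacking rule: sum of all bases. $28,000 + $7,250 + $46,000 + $6,650 = $87,900.
Net percentage adjustment: +40% +75% +100% = +215%. $87,900 × 3.15 = $276,885.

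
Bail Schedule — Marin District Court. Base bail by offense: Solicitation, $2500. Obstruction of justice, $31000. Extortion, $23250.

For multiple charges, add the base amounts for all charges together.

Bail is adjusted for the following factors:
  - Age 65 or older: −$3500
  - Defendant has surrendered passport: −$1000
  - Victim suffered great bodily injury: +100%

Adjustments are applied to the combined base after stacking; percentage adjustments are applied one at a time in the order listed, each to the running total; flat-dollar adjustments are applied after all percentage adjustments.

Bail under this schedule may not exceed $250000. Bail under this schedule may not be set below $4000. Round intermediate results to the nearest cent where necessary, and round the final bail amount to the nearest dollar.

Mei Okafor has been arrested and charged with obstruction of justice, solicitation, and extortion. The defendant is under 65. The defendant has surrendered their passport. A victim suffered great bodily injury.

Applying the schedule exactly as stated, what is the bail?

Base amounts from the schedule: obstruction of justice $31000; solicitation $2500; extortion $23250.
Stacking rule: sum of all bases. $31000 + $2500 + $23250 = $56750.
Victim suffered great bodily injury (+100%): $56750 × 2 = $113500.
Defendant has surrendered passport (−$1000 flat): $113500 − $1000 = $112500.
$112500 is within the $250000 maximum.
$112500 is at or above the $4000 minimum.

$112500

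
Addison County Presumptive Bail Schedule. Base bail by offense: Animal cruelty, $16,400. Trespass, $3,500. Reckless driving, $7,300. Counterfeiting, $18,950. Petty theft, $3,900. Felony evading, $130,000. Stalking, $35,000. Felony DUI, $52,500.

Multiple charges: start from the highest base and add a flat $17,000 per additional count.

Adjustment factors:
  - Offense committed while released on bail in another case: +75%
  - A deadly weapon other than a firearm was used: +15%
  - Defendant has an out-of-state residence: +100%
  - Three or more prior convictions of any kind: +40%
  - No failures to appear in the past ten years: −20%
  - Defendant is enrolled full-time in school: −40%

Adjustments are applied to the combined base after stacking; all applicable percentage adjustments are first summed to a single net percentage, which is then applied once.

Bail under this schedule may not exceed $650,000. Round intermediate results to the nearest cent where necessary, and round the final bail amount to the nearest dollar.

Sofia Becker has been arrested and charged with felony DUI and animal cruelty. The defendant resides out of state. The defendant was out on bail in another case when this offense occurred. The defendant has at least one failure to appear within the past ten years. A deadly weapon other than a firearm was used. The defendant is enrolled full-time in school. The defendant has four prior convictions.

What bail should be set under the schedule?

Base amounts from the schedule: felony DUI $52,500; animal cruelty $16,400.
Stacking rule: highest base plus $17,000 per additional charge. Highest is felony DUI at $52,500; 1 additional charge → +$17,000. Combined base = $69,500.
Net percentage adjustment: +75% +15% +100% +40% −40% = +190%. $69,500 × 2.9 = $201,550.
$201,550 is within the $650,000 maximum.

$201,550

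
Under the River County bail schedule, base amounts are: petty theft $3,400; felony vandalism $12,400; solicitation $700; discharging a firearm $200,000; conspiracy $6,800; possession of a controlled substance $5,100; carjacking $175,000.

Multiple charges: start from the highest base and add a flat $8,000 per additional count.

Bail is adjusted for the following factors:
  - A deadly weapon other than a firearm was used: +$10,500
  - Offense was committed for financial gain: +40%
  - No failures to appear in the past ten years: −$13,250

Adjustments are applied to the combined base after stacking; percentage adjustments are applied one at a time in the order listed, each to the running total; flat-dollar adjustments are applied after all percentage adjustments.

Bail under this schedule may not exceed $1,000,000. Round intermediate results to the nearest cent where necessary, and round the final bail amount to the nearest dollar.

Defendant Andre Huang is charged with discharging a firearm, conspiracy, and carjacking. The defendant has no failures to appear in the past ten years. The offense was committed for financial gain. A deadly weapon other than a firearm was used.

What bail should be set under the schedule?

$299,650

Base amounts from the schedule: discharging a firearm $200,000; conspiracy $6,800; carjacking $175,000.
Stacking rule: highest base plus $8,000 per additional charge. Highest is discharging a firearm at $200,000; 2 additional charges → +$16,000. Combined base = $216,000.
Offense was committed for financial gain (+40%): $216,000 × 1.4 = $302,400.
A deadly weapon other than a firearm was used (+$10,500 flat): $302,400 + $10,500 = $312,900.
No failures to appear in the past ten years (−$13,250 flat): $312,900 − $13,250 = $299,650.
$299,650 is within the $1,000,000 maximum.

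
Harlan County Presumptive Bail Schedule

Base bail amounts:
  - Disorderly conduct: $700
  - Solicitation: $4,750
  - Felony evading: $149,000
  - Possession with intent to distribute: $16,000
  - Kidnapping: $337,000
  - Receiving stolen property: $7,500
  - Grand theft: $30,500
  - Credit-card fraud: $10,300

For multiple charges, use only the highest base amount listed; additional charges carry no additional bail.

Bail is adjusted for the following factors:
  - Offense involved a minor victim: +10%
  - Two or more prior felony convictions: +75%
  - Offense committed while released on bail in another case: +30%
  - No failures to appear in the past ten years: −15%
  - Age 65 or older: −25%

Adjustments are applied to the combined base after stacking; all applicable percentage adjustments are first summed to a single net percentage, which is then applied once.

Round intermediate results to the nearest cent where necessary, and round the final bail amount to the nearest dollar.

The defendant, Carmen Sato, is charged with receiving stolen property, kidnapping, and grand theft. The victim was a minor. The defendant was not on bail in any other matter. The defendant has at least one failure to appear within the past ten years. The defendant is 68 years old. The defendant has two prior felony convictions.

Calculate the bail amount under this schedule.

Base amounts from the schedule: receiving stolen property $7,500; kidnapping $337,000; grand theft $30,500.
Stacking rule: use the highest base only. Highest is kidnapping at $337,000. Combined base = $337,000.
Net percentage adjustment: +10% +75% −25% = +60%. $337,000 × 1.6 = $539,200.

$539,200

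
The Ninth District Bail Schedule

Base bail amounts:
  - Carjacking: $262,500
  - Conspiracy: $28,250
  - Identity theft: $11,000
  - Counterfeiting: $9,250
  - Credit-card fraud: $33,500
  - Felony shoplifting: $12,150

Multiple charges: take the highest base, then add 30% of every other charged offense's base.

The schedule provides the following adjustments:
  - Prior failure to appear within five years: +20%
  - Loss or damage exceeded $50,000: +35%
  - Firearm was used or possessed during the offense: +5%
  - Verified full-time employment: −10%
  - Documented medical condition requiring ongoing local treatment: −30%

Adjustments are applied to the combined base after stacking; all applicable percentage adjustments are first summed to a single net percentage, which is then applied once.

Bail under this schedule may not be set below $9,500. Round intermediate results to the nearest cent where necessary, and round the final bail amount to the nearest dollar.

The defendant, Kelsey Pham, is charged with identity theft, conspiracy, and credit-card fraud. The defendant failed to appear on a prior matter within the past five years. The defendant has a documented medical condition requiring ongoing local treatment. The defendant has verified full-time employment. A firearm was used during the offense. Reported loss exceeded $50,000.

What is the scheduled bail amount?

$54,330

Base amounts from the schedule: identity theft $11,000; conspiracy $28,250; credit-card fraud $33,500.
Stacking rule: highest base plus 30% of each additional charge. Highest is credit-card fraud at $33,500. Additional: $11,000 × 30% = $3,300; $28,250 × 30% = $8,475. Combined base = $33,500 + $11,775 = $45,275.
Net percentage adjustment: +20% +35% +5% −10% −30% = +20%. $45,275 × 1.2 = $54,330.
$54,330 is at or above the $9,500 minimum.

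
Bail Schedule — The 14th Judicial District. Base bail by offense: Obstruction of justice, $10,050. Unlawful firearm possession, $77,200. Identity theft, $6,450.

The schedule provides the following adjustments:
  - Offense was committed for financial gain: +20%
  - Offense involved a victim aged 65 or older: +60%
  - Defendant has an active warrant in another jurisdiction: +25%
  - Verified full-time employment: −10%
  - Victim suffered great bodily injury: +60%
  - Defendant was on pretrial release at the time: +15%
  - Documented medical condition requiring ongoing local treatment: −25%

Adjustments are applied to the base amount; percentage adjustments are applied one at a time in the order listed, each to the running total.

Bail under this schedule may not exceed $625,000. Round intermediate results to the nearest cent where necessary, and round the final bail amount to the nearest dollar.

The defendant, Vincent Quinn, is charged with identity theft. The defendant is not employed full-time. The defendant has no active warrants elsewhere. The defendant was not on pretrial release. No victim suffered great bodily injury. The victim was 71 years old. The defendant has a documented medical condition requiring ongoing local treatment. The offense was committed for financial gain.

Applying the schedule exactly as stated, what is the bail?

$9,288

Base amounts from the schedule: identity theft $6,450.
Single charge. Combined base = $6,450.
Offense was committed for financial gain (+20%): $6,450 × 1.2 = $7,740.
Offense involved a victim aged 65 or older (+60%): $7,740 × 1.6 = $12,384.
Documented medical condition requiring ongoing local treatment (−25%): $12,384 × 0.75 = $9,288.
$9,288 is within the $625,000 maximum.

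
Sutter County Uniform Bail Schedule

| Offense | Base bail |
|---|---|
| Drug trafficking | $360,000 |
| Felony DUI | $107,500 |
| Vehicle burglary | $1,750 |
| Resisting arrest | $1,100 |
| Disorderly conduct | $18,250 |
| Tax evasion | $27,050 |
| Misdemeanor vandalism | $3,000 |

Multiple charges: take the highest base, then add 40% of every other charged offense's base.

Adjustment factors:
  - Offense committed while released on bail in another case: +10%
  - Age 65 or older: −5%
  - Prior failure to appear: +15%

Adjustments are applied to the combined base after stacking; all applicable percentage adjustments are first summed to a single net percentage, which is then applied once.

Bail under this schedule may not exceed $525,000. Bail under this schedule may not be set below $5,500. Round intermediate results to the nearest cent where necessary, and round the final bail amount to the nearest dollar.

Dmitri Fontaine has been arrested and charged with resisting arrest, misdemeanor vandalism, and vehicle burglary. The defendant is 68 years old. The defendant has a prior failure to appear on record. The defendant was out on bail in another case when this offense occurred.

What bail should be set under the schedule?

$5,500

Base amounts from the schedule: resisting arrest $1,100; misdemeanor vandalism $3,000; vehicle burglary $1,750.
Stacking rule: highest base plus 40% of each additional charge. Highest is misdemeanor vandalism at $3,000. Additional: $1,100 × 40% = $440; $1,750 × 40% = $700. Combined base = $3,000 + $1,140 = $4,140.
Net percentage adjustment: +10% −5% +15% = +20%. $4,140 × 1.2 = $4,968.
$4,968 is within the $525,000 maximum.
Result $4,968 is below the minimum of $5,500; bail is set at the minimum $5,500.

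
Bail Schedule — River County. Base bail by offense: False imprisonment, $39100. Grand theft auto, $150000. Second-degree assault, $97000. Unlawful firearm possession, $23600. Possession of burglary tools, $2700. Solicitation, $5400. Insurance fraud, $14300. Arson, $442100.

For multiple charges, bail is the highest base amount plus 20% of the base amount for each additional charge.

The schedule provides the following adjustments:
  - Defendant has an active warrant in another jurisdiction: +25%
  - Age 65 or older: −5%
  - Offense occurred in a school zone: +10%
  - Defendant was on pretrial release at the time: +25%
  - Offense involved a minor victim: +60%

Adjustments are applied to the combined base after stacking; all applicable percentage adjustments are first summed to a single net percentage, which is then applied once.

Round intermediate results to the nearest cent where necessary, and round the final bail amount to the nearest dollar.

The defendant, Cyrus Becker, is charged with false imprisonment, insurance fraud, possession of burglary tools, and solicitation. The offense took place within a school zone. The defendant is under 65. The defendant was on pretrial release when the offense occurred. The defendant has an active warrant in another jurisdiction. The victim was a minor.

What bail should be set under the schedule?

$95876

Base amounts from the schedule: false imprisonment $39100; insurance fraud $14300; possession of burglary tools $2700; solicitation $5400.
Stacking rule: highest base plus 20% of each additional charge. Highest is false imprisonment at $39100. Additional: $14300 × 20% = $2860; $2700 × 20% = $540; $5400 × 20% = $1080. Combined base = $39100 + $4480 = $43580.
Net percentage adjustment: +25% +10% +25% +60% = +120%. $43580 × 2.2 = $95876.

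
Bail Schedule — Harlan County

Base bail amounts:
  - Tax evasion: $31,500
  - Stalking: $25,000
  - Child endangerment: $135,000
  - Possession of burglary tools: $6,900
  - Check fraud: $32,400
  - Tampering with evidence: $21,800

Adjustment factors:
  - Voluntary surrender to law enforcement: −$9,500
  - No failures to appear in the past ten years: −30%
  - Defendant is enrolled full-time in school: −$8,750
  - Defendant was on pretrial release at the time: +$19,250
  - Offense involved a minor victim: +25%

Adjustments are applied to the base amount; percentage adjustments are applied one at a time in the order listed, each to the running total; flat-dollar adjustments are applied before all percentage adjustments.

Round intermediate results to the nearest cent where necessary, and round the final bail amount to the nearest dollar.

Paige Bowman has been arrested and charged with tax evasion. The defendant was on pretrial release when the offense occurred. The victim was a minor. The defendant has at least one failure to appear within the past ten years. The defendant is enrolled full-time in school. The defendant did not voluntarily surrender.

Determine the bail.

Base amounts from the schedule: tax evasion $31,500.
Single charge. Combined base = $31,500.
Defendant is enrolled full-time in school (−$8,750 flat): $31,500 − $8,750 = $22,750.
Defendant was on pretrial release at the time (+$19,250 flat): $22,750 + $19,250 = $42,000.
Offense involved a minor victim (+25%): $42,000 × 1.25 = $52,500.

$52,500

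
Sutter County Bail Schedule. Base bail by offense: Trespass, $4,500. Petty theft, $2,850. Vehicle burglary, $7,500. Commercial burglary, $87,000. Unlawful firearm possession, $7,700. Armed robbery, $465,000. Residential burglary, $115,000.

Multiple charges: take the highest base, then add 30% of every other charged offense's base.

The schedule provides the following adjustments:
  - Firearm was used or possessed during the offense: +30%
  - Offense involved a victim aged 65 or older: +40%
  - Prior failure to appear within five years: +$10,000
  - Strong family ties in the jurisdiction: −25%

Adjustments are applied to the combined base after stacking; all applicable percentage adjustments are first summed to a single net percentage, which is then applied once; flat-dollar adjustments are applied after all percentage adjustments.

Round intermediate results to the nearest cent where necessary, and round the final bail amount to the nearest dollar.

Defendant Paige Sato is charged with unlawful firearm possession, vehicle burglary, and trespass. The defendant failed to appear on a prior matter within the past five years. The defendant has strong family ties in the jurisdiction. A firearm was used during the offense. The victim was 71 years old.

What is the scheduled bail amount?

Base amounts from the schedule: unlawful firearm possession $7,700; vehicle burglary $7,500; trespass $4,500.
Stacking rule: highest base plus 30% of each additional charge. Highest is unlawful firearm possession at $7,700. Additional: $7,500 × 30% = $2,250; $4,500 × 30% = $1,350. Combined base = $7,700 + $3,600 = $11,300.
Net percentage adjustment: +30% +40% −25% = +45%. $11,300 × 1.45 = $16,385.
Prior failure to appear within five years (+$10,000 flat): $16,385 + $10,000 = $26,385.

$26,385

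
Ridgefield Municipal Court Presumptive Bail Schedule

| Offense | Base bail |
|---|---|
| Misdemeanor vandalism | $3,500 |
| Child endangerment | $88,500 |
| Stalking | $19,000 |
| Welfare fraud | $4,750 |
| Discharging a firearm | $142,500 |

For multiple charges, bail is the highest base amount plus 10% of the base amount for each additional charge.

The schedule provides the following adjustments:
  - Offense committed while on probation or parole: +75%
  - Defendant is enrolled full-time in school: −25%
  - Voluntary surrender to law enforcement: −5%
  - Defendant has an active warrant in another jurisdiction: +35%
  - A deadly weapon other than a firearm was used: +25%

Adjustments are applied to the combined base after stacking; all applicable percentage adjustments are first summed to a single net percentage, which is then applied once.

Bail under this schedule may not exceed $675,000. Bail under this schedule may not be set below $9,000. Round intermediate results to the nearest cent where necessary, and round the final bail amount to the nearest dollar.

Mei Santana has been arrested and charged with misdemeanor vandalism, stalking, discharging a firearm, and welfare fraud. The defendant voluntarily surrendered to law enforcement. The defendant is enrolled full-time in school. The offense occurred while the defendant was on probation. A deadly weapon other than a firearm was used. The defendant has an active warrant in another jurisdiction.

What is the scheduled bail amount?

Base amounts from the schedule: misdemeanor vandalism $3,500; stalking $19,000; discharging a firearm $142,500; welfare fraud $4,750.
Stacking rule: highest base plus 10% of each additional charge. Highest is discharging a firearm at $142,500. Additional: $3,500 × 10% = $350; $19,000 × 10% = $1,900; $4,750 × 10% = $475. Combined base = $142,500 + $2,725 = $145,225.
Net percentage adjustment: +75% −25% −5% +35% +25% = +105%. $145,225 × 2.05 = $297,711.25.
$297,711.25 is within the $675,000 maximum.
$297,711.25 is at or above the $9,000 minimum.
Rounded to the nearest dollar: $297,711.

$297,711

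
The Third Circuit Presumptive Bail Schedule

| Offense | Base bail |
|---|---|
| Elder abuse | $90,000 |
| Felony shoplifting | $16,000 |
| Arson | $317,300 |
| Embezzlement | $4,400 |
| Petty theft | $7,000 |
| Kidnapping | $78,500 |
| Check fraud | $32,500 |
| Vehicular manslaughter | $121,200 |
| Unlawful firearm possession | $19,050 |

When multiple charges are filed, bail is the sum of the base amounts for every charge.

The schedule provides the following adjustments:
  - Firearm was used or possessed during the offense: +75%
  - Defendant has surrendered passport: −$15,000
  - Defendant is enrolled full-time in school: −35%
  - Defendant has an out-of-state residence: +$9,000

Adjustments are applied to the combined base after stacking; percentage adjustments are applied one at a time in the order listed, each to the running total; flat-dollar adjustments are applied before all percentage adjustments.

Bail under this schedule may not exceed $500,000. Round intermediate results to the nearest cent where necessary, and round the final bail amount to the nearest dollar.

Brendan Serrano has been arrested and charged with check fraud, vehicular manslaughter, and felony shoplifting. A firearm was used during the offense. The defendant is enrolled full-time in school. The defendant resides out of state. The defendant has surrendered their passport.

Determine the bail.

Base amounts from the schedule: check fraud $32,500; vehicular manslaughter $121,200; felony shoplifting $16,000.
Stacking rule: sum of all bases. $32,500 + $121,200 + $16,000 = $169,700.
Defendant has surrendered passport (−$15,000 flat): $169,700 − $15,000 = $154,700.
Defendant has an out-of-state residence (+$9,000 flat): $154,700 + $9,000 = $163,700.
Firearm was used or possessed during the offense (+75%): $163,700 × 1.75 = $286,475.
Defendant is enrolled full-time in school (−35%): $286,475 × 0.65 = $186,208.75.
$186,208.75 is within the $500,000 maximum.
Rounded to the nearest dollar: $186,209.

$186,209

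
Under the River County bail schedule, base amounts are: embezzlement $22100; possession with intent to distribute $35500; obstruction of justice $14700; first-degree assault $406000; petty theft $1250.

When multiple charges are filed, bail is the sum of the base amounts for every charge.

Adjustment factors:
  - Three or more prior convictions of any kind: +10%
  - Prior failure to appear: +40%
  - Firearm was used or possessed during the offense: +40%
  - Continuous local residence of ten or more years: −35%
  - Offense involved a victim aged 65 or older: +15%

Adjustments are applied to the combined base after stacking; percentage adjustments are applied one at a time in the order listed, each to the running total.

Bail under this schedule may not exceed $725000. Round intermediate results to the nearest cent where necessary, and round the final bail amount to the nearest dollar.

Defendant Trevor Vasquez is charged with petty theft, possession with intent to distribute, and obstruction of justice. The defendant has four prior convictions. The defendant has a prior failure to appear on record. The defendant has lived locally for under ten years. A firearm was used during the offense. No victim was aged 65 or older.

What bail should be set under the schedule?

Base amounts from the schedule: petty theft $1250; possession with intent to distribute $35500; obstruction of justice $14700.
Stacking rule: sum of all bases. $1250 + $35500 + $14700 = $51450.
Three or more prior convictions of any kind (+10%): $51450 × 1.1 = $56595.
Prior failure to appear (+40%): $56595 × 1.4 = $79233.
Firearm was used or possessed during the offense (+40%): $79233 × 1.4 = $110926.20.
$110926.20 is within the $725000 maximum.
Rounded to the nearest dollar: $110926.

$110926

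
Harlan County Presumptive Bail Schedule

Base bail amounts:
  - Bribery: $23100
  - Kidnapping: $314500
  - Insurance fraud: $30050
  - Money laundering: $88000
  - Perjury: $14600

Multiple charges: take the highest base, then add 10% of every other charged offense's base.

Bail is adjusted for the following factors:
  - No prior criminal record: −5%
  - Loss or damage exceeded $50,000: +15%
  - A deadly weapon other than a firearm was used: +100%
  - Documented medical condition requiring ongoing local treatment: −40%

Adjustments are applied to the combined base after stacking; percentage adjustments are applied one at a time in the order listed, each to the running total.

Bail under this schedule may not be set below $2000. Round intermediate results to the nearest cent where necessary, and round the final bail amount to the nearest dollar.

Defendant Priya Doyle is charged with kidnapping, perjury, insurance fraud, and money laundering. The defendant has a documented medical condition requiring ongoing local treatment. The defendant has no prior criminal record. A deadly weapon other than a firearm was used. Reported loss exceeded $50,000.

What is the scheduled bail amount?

Base amounts from the schedule: kidnapping $314500; perjury $14600; insurance fraud $30050; money laundering $88000.
Stacking rule: highest base plus 10% of each additional charge. Highest is kidnapping at $314500. Additional: $14600 × 10% = $1460; $30050 × 10% = $3005; $88000 × 10% = $8800. Combined base = $314500 + $13265 = $327765.
No prior criminal record (−5%): $327765 × 0.95 = $311376.75.
Loss or damage exceeded $50,000 (+15%): $311376.75 × 1.15 = $358083.26.
A deadly weapon other than a firearm was used (+100%): $358083.26 × 2 = $716166.52.
Documented medical condition requiring ongoing local treatment (−40%): $716166.52 × 0.6 = $429699.91.
$429699.91 is at or above the $2000 minimum.
Rounded to the nearest dollar: $429700.

$429700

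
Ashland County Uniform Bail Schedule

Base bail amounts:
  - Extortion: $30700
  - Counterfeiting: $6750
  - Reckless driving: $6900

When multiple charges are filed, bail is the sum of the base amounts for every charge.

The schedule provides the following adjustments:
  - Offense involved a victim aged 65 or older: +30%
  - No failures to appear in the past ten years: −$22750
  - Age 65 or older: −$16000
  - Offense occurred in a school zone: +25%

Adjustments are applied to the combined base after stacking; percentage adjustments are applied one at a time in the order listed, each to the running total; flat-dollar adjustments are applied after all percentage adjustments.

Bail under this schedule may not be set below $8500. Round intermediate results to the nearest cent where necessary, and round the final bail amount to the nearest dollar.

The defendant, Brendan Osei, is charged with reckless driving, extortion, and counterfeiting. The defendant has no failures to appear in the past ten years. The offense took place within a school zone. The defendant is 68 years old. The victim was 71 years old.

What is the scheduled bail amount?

Base amounts from the schedule: reckless driving $6900; extortion $30700; counterfeiting $6750.
Stacking rule: sum of all bases. $6900 + $30700 + $6750 = $44350.
Offense involved a victim aged 65 or older (+30%): $44350 × 1.3 = $57655.
Offense occurred in a school zone (+25%): $57655 × 1.25 = $72068.75.
No failures to appear in the past ten years (−$22750 flat): $72068.75 − $22750 = $49318.75.
Age 65 or older (−$16000 flat): $49318.75 − $16000 = $33318.75.
$33318.75 is at or above the $8500 minimum.
Rounded to the nearest dollar: $33319.

$33319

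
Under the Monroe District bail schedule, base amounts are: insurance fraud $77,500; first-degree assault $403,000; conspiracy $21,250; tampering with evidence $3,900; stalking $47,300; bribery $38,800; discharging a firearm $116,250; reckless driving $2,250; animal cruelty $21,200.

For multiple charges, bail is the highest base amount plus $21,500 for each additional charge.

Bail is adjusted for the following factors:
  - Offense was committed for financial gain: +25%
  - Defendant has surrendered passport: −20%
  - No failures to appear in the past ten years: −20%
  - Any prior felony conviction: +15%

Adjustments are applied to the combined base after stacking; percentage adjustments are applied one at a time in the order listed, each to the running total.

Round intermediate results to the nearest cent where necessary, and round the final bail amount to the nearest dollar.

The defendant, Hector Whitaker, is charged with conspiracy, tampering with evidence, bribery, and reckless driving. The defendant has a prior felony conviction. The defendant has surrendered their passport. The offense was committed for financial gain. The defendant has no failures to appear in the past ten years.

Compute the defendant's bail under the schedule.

$95,036

Base amounts from the schedule: conspiracy $21,250; tampering with evidence $3,900; bribery $38,800; reckless driving $2,250.
Stacking rule: highest base plus $21,500 per additional charge. Highest is bribery at $38,800; 3 additional charges → +$64,500. Combined base = $103,300.
Offense was committed for financial gain (+25%): $103,300 × 1.25 = $129,125.
Defendant has surrendered passport (−20%): $129,125 × 0.8 = $103,300.
No failures to appear in the past ten years (−20%): $103,300 × 0.8 = $82,640.
Any prior felony conviction (+15%): $82,640 × 1.15 = $95,036.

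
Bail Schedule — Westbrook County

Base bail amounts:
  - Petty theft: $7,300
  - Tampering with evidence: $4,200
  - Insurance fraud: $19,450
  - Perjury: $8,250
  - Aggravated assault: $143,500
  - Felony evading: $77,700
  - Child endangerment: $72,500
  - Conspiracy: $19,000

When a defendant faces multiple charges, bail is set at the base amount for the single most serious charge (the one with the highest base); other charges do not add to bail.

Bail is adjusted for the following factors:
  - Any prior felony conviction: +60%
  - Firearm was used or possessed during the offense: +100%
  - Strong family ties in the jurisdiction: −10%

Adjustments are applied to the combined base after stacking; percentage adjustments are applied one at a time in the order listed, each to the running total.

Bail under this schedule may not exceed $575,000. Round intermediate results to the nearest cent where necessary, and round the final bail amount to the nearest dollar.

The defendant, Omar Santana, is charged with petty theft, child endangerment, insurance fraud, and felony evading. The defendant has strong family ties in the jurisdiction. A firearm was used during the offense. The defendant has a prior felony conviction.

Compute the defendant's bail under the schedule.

Base amounts from the schedule: petty theft $7,300; child endangerment $72,500; insurance fraud $19,450; felony evading $77,700.
Stacking rule: use the highest base only. Highest is felony evading at $77,700. Combined base = $77,700.
Any prior felony conviction (+60%): $77,700 × 1.6 = $124,320.
Firearm was used or possessed during the offense (+100%): $124,320 × 2 = $248,640.
Strong family ties in the jurisdiction (−10%): $248,640 × 0.9 = $223,776.
$223,776 is within the $575,000 maximum.

$223,776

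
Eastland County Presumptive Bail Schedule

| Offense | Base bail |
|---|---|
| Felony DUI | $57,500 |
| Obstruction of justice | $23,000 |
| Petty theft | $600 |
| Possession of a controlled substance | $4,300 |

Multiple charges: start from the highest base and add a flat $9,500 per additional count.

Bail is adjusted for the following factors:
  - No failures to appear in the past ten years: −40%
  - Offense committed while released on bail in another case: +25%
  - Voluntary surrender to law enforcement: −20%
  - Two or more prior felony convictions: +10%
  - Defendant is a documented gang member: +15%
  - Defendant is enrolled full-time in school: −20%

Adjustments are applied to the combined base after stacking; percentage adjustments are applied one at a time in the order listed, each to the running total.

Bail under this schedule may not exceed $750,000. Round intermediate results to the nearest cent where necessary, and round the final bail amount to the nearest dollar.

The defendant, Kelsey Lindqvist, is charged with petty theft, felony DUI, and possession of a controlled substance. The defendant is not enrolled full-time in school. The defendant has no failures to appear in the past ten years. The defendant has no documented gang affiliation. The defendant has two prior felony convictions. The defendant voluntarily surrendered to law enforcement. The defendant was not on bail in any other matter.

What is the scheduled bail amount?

Base amounts from the schedule: petty theft $600; felony DUI $57,500; possession of a controlled substance $4,300.
Stacking rule: highest base plus $9,500 per additional charge. Highest is felony DUI at $57,500; 2 additional charges → +$19,000. Combined base = $76,500.
No failures to appear in the past ten years (−40%): $76,500 × 0.6 = $45,900.
Voluntary surrender to law enforcement (−20%): $45,900 × 0.8 = $36,720.
Two or more prior felony convictions (+10%): $36,720 × 1.1 = $40,392.
$40,392 is within the $750,000 maximum.

$40,392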